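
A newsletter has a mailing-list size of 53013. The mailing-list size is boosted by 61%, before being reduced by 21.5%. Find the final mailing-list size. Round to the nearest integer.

61% increase: 53013 × 1.61 = 85350.93.
After the 21.5% decrease: 85350.93 × 0.785 = 67000.48005 ≈ 67000.

67000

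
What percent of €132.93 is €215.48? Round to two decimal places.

162.10%

€215.48 ÷ €132.93 ≈ 162.10%.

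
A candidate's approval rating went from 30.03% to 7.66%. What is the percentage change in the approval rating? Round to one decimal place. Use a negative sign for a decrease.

The change is 7.66 − 30.03 = -22.37 percentage points.
Relative to the original 30.03%, that is -22.37 ÷ 30.03 ≈ -74.5%.

-74.5%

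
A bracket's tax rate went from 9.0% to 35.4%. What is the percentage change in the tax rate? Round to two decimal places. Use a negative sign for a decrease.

The change is 35.4 − 9.0 = 26.4 percentage points.
Relative to the original 9.0%, that is 26.4 ÷ 9.0 ≈ 293.33%.

293.33%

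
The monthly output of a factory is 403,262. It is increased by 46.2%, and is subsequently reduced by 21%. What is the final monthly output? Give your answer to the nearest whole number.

465,760

Apply the 46.2% increase: 403,262 × 1.462 = 589569.044.
21% decrease: 589569.044 × 0.79 = 465759.54476 ≈ 465,760.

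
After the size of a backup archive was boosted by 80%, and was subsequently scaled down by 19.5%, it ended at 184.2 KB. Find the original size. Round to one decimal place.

The overall multiplier applied was 1.8 × 0.805 = 1.449.
So the original size was 184.2 ÷ 1.449 ≈ 127.1 KB.

127.1 KB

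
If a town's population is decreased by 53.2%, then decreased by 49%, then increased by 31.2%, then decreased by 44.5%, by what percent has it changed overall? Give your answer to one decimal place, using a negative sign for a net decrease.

-82.6%

The combined multiplier is 0.468 × 0.51 × 1.312 × 0.555 = 0.1737972288.
That corresponds to a decrease of 82.6%.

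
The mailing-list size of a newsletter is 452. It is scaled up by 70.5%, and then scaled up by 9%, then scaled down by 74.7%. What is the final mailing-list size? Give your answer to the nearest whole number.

213

Each change multiplies by a factor: 1.705 × 1.09 × 0.253 = 0.47018785.
452 × 0.47018785 = 212.5249082 ≈ 213.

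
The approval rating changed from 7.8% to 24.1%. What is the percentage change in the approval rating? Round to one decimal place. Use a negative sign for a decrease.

209.0%

The change is 24.1 − 7.8 = 16.3 percentage points.
Relative to the original 7.8%, that is 16.3 ÷ 7.8 ≈ 209.0%.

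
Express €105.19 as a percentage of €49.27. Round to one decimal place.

213.5%

€105.19 ÷ €49.27 ≈ 213.5%.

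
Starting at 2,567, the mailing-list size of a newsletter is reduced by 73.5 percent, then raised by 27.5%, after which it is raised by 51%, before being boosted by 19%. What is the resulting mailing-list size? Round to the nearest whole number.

Each change multiplies by a factor: 0.265 × 1.275 × 1.51 × 1.19 = 0.6071275875.
2,567 × 0.6071275875 = 1558.4965171125 ≈ 1,558.

1,558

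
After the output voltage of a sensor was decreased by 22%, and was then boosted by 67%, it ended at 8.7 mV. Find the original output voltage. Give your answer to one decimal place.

The overall multiplier applied was 0.78 × 1.67 = 1.3026.
So the original output voltage was 8.7 ÷ 1.3026 ≈ 6.7 mV.

6.7 mV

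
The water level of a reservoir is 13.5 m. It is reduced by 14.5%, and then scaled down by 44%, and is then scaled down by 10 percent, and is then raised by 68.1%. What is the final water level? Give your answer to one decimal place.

9.8 m

Apply the 14.5% decrease: 13.5 × 0.855 = 11.5425.
Apply the 44% decrease: 11.5425 × 0.56 = 6.4638.
Apply the 10% decrease: 6.4638 × 0.9 = 5.81742.
After the 68.1% increase: 5.81742 × 1.681 = 9.77908302 ≈ 9.8.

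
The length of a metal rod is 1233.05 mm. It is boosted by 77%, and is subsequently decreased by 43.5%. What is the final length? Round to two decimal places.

1233.11 mm

Each change multiplies by a factor: 1.77 × 0.565 = 1.00005.
1233.05 × 1.00005 = 1233.1116525 ≈ 1233.11.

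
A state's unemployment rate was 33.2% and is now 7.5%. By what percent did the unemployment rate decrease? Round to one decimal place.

77.4%

The change is 7.5 − 33.2 = -25.7 percentage points.
Relative to the original 33.2%, that is -25.7 ÷ 33.2 ≈ -77.4%.
So the unemployment rate fell by 77.4%.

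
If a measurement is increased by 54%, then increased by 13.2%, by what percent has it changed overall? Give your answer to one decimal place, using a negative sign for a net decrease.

74.3%

The combined multiplier is 1.54 × 1.132 = 1.74328.
That corresponds to an increase of 74.3%.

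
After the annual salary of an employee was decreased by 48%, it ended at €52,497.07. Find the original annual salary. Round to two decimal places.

€100,955.90

The overall multiplier applied was 0.52.
So the original annual salary was €52,497.07 ÷ 0.52 ≈ €100,955.90.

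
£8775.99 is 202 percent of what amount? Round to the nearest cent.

£8775.99 ÷ 2.02 ≈ £4344.55.

£4344.55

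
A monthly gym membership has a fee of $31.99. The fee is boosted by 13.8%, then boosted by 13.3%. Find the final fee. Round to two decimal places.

$41.25

Apply the 13.8% increase: $31.99 × 1.138 = $36.40462.
Apply the 13.3% increase: $36.40462 × 1.133 = $41.24643446 ≈ $41.25.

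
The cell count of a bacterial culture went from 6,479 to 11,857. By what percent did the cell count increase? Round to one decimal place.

Change: 11,857 − 6,479 = 5,378.
Relative to the original: 5,378 ÷ 6,479 ≈ 83.0%.
So the cell count increased by 83.0%.

83.0%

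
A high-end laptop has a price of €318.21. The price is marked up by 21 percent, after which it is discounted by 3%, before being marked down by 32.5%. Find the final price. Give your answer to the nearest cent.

€252.10

Each change multiplies by a factor: 1.21 × 0.97 × 0.675 = 0.7922475.
€318.21 × 0.7922475 = €252.101076975 ≈ €252.10.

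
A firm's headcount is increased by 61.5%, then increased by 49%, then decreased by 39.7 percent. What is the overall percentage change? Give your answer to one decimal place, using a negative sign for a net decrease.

45.1%

A 61.5% increase multiplies by 1.615.
Then a 49% increase: 1.615 × 1.49 = 2.40635.
Then a 39.7% decrease: 2.40635 × 0.603 = 1.45102905.
Overall factor 1.45102905, i.e. 45.1%.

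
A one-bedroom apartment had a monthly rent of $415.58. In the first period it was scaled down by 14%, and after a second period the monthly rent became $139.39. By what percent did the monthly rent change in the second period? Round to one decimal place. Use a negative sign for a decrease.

-61.0%

After the first period: $415.58 × 0.86 = $357.3988.
Second-period multiplier: $139.39 ÷ $357.3988 ≈ 0.39001.
That is a change of -61.0%.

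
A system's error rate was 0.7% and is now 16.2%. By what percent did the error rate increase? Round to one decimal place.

2214.3%

The change is 16.2 − 0.7 = 15.5 percentage points.
Relative to the original 0.7%, that is 15.5 ÷ 0.7 ≈ 2214.3%.
So the error rate rose by 2214.3%.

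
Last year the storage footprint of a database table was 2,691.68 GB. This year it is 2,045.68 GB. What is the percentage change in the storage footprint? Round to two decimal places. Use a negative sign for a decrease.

-24.00%

Change: 2,045.68 − 2,691.68 = -646.00.
Relative to the original: -646.00 ÷ 2,691.68 ≈ -24.00%.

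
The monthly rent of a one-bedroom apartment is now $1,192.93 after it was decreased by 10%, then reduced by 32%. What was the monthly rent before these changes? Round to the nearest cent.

$1,949.23

The overall multiplier applied was 0.9 × 0.68 = 0.612.
So the original monthly rent was $1,192.93 ÷ 0.612 ≈ $1,949.23.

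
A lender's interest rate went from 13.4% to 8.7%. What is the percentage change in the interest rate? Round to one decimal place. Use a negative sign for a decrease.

-35.1%

The change is 8.7 − 13.4 = -4.7 percentage points.
Relative to the original 13.4%, that is -4.7 ÷ 13.4 ≈ -35.1%.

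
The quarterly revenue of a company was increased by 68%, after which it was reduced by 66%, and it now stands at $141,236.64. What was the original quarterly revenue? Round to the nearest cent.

$247,263.03

Undoing the 66% decrease: $141,236.64 ÷ 0.34 ≈ $415401.882353.
Undoing the 68% increase: $415401.882353 ÷ 1.68 ≈ $247,263.03.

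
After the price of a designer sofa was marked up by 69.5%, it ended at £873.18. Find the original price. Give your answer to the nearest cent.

The overall multiplier applied was 1.695.
So the original price was £873.18 ÷ 1.695 ≈ £515.15.

£515.15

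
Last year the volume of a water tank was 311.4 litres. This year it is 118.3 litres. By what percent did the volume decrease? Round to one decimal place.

Change: 118.3 − 311.4 = -193.1.
Relative to the original: -193.1 ÷ 311.4 ≈ -62.0%.
So the volume decreased by 62.0%.

62.0%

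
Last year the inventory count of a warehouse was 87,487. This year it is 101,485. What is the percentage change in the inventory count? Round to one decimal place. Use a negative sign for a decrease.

Change: 101,485 − 87,487 = 13,998.
Relative to the original: 13,998 ÷ 87,487 ≈ 16.0%.

16.0%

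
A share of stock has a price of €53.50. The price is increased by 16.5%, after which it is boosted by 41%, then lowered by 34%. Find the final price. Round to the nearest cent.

16.5% increase: €53.50 × 1.165 = €62.3275.
After the 41% increase: €62.3275 × 1.41 = €87.881775.
Apply the 34% decrease: €87.881775 × 0.66 = €58.0019715 ≈ €58.00.

€58.00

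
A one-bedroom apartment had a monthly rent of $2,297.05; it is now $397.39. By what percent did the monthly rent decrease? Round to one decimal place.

Change: $397.39 − $2,297.05 = -$1,899.66.
Relative to the original: -$1,899.66 ÷ $2,297.05 ≈ -82.7%.
So the monthly rent decreased by 82.7%.

82.7%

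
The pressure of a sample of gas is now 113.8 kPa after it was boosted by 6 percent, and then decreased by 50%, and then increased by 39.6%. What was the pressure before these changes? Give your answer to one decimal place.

153.8 kPa

Undoing the 39.6% increase: 113.8 ÷ 1.396 ≈ 81.518625.
Undoing the 50% decrease: 81.518625 ÷ 0.5 = 163.03725.
Undoing the 6% increase: 163.03725 ÷ 1.06 ≈ 153.8 kPa.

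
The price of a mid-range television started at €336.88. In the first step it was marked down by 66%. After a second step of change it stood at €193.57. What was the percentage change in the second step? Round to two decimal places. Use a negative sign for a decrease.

69.00%

After the first step: €336.88 × 0.34 = €114.5392.
Second-step multiplier: €193.57 ÷ €114.5392 ≈ 1.689989.
That is a change of 69.00%.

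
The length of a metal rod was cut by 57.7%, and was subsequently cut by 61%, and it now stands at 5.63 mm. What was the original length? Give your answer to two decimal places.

34.13 mm

The overall multiplier applied was 0.423 × 0.39 = 0.16497.
So the original length was 5.63 ÷ 0.16497 ≈ 34.13 mm.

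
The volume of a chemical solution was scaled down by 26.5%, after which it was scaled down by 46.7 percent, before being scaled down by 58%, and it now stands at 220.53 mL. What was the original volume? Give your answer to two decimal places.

The overall multiplier applied was 0.735 × 0.533 × 0.42 = 0.1645371.
So the original volume was 220.53 ÷ 0.1645371 ≈ 1340.31 mL.

1340.31 mL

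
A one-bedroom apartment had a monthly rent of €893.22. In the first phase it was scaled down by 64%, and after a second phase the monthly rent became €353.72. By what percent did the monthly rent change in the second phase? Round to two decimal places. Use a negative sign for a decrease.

10.00%

After the first phase: €893.22 × 0.36 = €321.5592.
Second-phase multiplier: €353.72 ÷ €321.5592 ≈ 1.100015.
That is a change of 10.00%.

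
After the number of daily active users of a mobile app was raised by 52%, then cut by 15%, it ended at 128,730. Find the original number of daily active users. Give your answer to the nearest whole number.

The overall multiplier applied was 1.52 × 0.85 = 1.292.
So the original number of daily active users was 128,730 ÷ 1.292 ≈ 99,636.

99,636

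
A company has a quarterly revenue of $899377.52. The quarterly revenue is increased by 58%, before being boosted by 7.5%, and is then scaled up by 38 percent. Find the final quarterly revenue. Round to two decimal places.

$2108077.95

After the 58% increase: $899377.52 × 1.58 = $1421016.4816.
After the 7.5% increase: $1421016.4816 × 1.075 = $1527592.71772.
Apply the 38% increase: $1527592.71772 × 1.38 = $2108077.9504536 ≈ $2108077.95.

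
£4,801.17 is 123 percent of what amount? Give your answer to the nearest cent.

£3,903.39

£4,801.17 ÷ 1.23 ≈ £3,903.39.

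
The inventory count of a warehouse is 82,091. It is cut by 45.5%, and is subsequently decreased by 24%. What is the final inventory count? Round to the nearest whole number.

34,002

45.5% decrease: 82,091 × 0.545 = 44739.595.
After the 24% decrease: 44739.595 × 0.76 = 34002.0922 ≈ 34,002.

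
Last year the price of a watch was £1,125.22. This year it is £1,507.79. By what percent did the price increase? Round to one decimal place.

34.0%

Change: £1,507.79 − £1,125.22 = £382.57.
Relative to the original: £382.57 ÷ £1,125.22 ≈ 34.0%.
So the price increased by 34.0%.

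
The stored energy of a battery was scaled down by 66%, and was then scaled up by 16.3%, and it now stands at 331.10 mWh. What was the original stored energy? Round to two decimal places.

837.34 mWh

The overall multiplier applied was 0.34 × 1.163 = 0.39542.
So the original stored energy was 331.10 ÷ 0.39542 ≈ 837.34 mWh.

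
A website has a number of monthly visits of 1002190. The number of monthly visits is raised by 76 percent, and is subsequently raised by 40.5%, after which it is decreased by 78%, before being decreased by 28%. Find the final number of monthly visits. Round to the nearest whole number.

392549

76% increase: 1002190 × 1.76 = 1763854.4.
Apply the 40.5% increase: 1763854.4 × 1.405 = 2478215.432.
78% decrease: 2478215.432 × 0.22 = 545207.39504.
28% decrease: 545207.39504 × 0.72 = 392549.3244288 ≈ 392549.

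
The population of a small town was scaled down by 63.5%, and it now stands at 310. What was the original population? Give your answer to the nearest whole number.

849

The overall multiplier applied was 0.365.
So the original population was 310 ÷ 0.365 ≈ 849.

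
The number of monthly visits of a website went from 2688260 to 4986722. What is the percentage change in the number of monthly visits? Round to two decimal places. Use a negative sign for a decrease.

85.50%

Change: 4986722 − 2688260 = 2298462.
Relative to the original: 2298462 ÷ 2688260 ≈ 85.50%.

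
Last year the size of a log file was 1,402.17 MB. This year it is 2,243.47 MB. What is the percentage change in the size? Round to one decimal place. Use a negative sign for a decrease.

60.0%

Change: 2,243.47 − 1,402.17 = 841.30.
Relative to the original: 841.30 ÷ 1,402.17 ≈ 60.0%.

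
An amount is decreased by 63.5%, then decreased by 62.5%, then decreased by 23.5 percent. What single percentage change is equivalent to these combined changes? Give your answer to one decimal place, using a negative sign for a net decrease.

-89.5%

A 63.5% decrease multiplies by 0.365.
Then a 62.5% decrease: 0.365 × 0.375 = 0.136875.
Then a 23.5% decrease: 0.136875 × 0.765 = 0.104709375.
Overall factor 0.104709375, i.e. -89.5%.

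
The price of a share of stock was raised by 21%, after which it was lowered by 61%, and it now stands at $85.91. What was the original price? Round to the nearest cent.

The overall multiplier applied was 1.21 × 0.39 = 0.4719.
So the original price was $85.91 ÷ 0.4719 ≈ $182.05.

$182.05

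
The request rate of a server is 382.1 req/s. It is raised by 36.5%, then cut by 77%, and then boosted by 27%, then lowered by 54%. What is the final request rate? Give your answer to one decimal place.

Each change multiplies by a factor: 1.365 × 0.23 × 1.27 × 0.46 = 0.18340959.
382.1 × 0.18340959 = 70.080804339 ≈ 70.1.

70.1 req/s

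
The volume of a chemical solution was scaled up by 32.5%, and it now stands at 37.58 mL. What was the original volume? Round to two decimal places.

The overall multiplier applied was 1.325.
So the original volume was 37.58 ÷ 1.325 ≈ 28.36 mL.

28.36 mL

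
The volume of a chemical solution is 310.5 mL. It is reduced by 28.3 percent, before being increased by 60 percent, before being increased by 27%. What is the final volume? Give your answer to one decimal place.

Each change multiplies by a factor: 0.717 × 1.6 × 1.27 = 1.456944.
310.5 × 1.456944 = 452.381112 ≈ 452.4.

452.4 mL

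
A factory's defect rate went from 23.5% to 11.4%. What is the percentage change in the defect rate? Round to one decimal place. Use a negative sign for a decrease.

-51.5%

The change is 11.4 − 23.5 = -12.1 percentage points.
Relative to the original 23.5%, that is -12.1 ÷ 23.5 ≈ -51.5%.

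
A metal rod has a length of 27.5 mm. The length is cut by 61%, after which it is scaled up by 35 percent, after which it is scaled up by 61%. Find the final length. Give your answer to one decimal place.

23.3 mm

After the 61% decrease: 27.5 × 0.39 = 10.725.
After the 35% increase: 10.725 × 1.35 = 14.47875.
After the 61% increase: 14.47875 × 1.61 = 23.3107875 ≈ 23.3.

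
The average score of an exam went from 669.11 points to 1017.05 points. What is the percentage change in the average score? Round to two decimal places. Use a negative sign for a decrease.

Change: 1017.05 − 669.11 = 347.94.
Relative to the original: 347.94 ÷ 669.11 ≈ 52.00%.

52.00%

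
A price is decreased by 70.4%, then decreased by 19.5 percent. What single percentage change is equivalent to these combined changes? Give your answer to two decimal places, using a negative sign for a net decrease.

-76.17%

The combined multiplier is 0.296 × 0.805 = 0.23828.
That corresponds to a decrease of 76.17%.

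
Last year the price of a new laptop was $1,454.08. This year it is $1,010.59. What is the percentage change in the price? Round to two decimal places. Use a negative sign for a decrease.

Change: $1,010.59 − $1,454.08 = -$443.49.
Relative to the original: -$443.49 ÷ $1,454.08 ≈ -30.50%.

-30.50%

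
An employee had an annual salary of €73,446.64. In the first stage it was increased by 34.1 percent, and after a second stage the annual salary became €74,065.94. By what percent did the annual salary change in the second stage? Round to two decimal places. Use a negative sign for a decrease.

After the first stage: €73,446.64 × 1.341 = €98491.94424.
Second-stage multiplier: €74,065.94 ÷ €98491.94424 ≈ 0.752.
That is a change of -24.80%.

-24.80%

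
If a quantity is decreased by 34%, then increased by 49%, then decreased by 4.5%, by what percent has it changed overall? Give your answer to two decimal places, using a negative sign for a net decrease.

-6.09%

The combined multiplier is 0.66 × 1.49 × 0.955 = 0.939147.
That corresponds to a decrease of 6.09%.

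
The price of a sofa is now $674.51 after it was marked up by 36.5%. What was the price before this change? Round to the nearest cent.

$494.15

The overall multiplier applied was 1.365.
So the original price was $674.51 ÷ 1.365 ≈ $494.15.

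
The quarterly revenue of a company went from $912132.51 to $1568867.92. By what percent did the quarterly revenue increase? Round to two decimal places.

72.00%

Change: $1568867.92 − $912132.51 = $656735.41.
Relative to the original: $656735.41 ÷ $912132.51 ≈ 72.00%.
So the quarterly revenue increased by 72.00%.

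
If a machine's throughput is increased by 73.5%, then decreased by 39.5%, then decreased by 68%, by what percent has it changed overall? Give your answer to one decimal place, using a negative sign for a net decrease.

A 73.5% increase multiplies by 1.735.
Then a 39.5% decrease: 1.735 × 0.605 = 1.049675.
Then a 68% decrease: 1.049675 × 0.32 = 0.335896.
Overall factor 0.335896, i.e. -66.4%.

-66.4%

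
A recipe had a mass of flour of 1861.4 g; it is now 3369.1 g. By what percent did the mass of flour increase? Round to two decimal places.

81.00%

Change: 3369.1 − 1861.4 = 1507.7.
Relative to the original: 1507.7 ÷ 1861.4 ≈ 81.00%.
So the mass of flour increased by 81.00%.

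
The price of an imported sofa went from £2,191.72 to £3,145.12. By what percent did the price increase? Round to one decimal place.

Change: £3,145.12 − £2,191.72 = £953.40.
Relative to the original: £953.40 ÷ £2,191.72 ≈ 43.5%.
So the price increased by 43.5%.

43.5%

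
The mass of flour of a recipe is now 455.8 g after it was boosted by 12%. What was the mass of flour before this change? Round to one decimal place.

The overall multiplier applied was 1.12.
So the original mass of flour was 455.8 ÷ 1.12 ≈ 407.0 g.

407.0 g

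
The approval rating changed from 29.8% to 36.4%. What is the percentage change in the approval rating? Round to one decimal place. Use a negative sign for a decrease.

22.1%

The change is 36.4 − 29.8 = 6.6 percentage points.
Relative to the original 29.8%, that is 6.6 ÷ 29.8 ≈ 22.1%.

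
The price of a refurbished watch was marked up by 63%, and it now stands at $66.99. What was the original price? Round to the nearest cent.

$41.10

The overall multiplier applied was 1.63.
So the original price was $66.99 ÷ 1.63 ≈ $41.10.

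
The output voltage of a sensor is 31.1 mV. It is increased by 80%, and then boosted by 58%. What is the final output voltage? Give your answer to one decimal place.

88.4 mV

Apply the 80% increase: 31.1 × 1.8 = 55.98.
58% increase: 55.98 × 1.58 = 88.4484 ≈ 88.4.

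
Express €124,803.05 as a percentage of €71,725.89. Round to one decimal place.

€124,803.05 ÷ €71,725.89 ≈ 174.0%.

174.0%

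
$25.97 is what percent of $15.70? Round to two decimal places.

$25.97 ÷ $15.70 ≈ 165.41%.

165.41%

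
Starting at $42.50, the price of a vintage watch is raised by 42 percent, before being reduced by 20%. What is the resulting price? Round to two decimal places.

Each change multiplies by a factor: 1.42 × 0.8 = 1.136.
$42.50 × 1.136 = $48.28.

$48.28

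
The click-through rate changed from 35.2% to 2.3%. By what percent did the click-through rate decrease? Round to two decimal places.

93.47%

The change is 2.3 − 35.2 = -32.9 percentage points.
Relative to the original 35.2%, that is -32.9 ÷ 35.2 ≈ -93.47%.
So the click-through rate fell by 93.47%.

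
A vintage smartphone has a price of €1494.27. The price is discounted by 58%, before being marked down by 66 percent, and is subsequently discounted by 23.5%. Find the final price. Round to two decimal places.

€163.24

Each change multiplies by a factor: 0.42 × 0.34 × 0.765 = 0.109242.
€1494.27 × 0.109242 = €163.23704334 ≈ €163.24.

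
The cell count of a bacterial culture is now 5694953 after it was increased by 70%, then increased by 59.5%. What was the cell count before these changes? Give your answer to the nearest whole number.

2100296

Undoing the 59.5% increase: 5694953 ÷ 1.595 ≈ 3570503.448276.
Undoing the 70% increase: 3570503.448276 ÷ 1.7 ≈ 2100296.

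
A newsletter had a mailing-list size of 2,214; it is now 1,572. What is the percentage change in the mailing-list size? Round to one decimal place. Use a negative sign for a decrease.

Change: 1,572 − 2,214 = -642.
Relative to the original: -642 ÷ 2,214 ≈ -29.0%.

-29.0%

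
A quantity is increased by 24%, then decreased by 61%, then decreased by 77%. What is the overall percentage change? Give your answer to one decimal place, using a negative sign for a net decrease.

-88.9%

A 24% increase multiplies by 1.24.
Then a 61% decrease: 1.24 × 0.39 = 0.4836.
Then a 77% decrease: 0.4836 × 0.23 = 0.111228.
Overall factor 0.111228, i.e. -88.9%.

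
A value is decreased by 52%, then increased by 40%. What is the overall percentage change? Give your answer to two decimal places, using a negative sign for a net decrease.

The combined multiplier is 0.48 × 1.4 = 0.672.
That corresponds to a decrease of 32.80%.

-32.80%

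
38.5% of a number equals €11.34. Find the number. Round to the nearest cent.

€29.45

€11.34 ÷ 0.385 ≈ €29.45.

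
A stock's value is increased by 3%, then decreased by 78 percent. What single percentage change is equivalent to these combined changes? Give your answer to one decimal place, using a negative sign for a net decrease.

A 3% increase multiplies by 1.03.
Then a 78% decrease: 1.03 × 0.22 = 0.2266.
Overall factor 0.2266, i.e. -77.3%.

-77.3%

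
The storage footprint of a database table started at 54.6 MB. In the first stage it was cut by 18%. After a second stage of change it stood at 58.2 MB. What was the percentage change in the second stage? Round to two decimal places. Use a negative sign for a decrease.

After the first stage: 54.6 × 0.82 = 44.772.
Second-stage multiplier: 58.2 ÷ 44.772 ≈ 1.29992.
That is a change of 29.99%.

29.99%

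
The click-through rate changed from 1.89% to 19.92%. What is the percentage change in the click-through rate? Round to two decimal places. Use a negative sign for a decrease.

953.97%

The change is 19.92 − 1.89 = 18.03 percentage points.
Relative to the original 1.89%, that is 18.03 ÷ 1.89 ≈ 953.97%.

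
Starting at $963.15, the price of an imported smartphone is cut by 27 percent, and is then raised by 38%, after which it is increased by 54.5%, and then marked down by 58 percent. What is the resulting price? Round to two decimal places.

Each change multiplies by a factor: 0.73 × 1.38 × 1.545 × 0.42 = 0.65370186.
$963.15 × 0.65370186 = $629.612946459 ≈ $629.61.

$629.61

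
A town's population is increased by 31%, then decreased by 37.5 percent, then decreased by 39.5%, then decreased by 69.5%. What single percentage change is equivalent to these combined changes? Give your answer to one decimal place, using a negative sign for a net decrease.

A 31% increase multiplies by 1.31.
Then a 37.5% decrease: 1.31 × 0.625 = 0.81875.
Then a 39.5% decrease: 0.81875 × 0.605 = 0.49534375.
Then a 69.5% decrease: 0.49534375 × 0.305 = 0.15107984375.
Overall factor 0.15107984375, i.e. -84.9%.

-84.9%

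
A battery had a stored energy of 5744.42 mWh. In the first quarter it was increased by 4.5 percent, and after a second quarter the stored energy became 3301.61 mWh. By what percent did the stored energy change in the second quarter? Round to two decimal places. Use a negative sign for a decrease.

-45.00%

After the first quarter: 5744.42 × 1.045 = 6002.9189.
Second-quarter multiplier: 3301.61 ÷ 6002.9189 ≈ 0.550001.
That is a change of -45.00%.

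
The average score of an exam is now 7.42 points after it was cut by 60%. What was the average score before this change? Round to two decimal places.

The overall multiplier applied was 0.4.
So the original average score was 7.42 ÷ 0.4 = 18.55 points.

18.55 points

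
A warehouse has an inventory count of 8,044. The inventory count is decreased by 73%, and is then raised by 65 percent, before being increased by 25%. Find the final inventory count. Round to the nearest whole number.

4,480

73% decrease: 8,044 × 0.27 = 2171.88.
After the 65% increase: 2171.88 × 1.65 = 3583.602.
25% increase: 3583.602 × 1.25 = 4479.5025 ≈ 4,480.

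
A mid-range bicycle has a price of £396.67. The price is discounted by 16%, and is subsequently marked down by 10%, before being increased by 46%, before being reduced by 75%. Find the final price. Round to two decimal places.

£109.46

16% decrease: £396.67 × 0.84 = £333.2028.
After the 10% decrease: £333.2028 × 0.9 = £299.88252.
46% increase: £299.88252 × 1.46 = £437.8284792.
Apply the 75% decrease: £437.8284792 × 0.25 = £109.4571198 ≈ £109.46.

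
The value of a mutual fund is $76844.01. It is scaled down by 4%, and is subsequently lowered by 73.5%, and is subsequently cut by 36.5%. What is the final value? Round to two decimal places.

4% decrease: $76844.01 × 0.96 = $73770.2496.
73.5% decrease: $73770.2496 × 0.265 = $19549.116144.
36.5% decrease: $19549.116144 × 0.635 = $12413.68875144 ≈ $12413.69.

$12413.69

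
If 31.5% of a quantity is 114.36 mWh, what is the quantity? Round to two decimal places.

114.36 mWh ÷ 0.315 ≈ 363.05 mWh.

363.05 mWh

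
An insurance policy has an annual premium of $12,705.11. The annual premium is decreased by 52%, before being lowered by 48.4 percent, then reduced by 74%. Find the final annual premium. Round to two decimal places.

$818.17

Apply the 52% decrease: $12,705.11 × 0.48 = $6098.4528.
Apply the 48.4% decrease: $6098.4528 × 0.516 = $3146.8016448.
74% decrease: $3146.8016448 × 0.26 = $818.168427648 ≈ $818.17.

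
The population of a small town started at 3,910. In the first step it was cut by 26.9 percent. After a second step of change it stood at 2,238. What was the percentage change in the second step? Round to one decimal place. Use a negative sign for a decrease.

-21.7%

After the first step: 3,910 × 0.731 = 2858.21.
Second-step multiplier: 2,238 ÷ 2858.21 ≈ 0.78301.
That is a change of -21.7%.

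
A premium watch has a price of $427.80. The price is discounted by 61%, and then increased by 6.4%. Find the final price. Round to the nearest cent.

Each change multiplies by a factor: 0.39 × 1.064 = 0.41496.
$427.80 × 0.41496 = $177.519888 ≈ $177.52.

$177.52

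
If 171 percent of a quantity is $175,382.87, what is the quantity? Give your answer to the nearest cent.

$175,382.87 ÷ 1.71 ≈ $102,563.08.

$102,563.08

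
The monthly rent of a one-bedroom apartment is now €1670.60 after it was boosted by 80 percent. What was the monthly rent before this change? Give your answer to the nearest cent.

€928.11

The overall multiplier applied was 1.8.
So the original monthly rent was €1670.60 ÷ 1.8 ≈ €928.11.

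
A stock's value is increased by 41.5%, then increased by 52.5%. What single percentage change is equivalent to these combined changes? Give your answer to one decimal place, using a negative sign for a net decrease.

115.8%

A 41.5% increase multiplies by 1.415.
Then a 52.5% increase: 1.415 × 1.525 = 2.157875.
Overall factor 2.157875, i.e. 115.8%.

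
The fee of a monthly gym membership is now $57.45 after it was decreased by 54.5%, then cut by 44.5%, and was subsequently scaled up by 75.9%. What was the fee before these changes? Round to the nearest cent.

$129.34

The overall multiplier applied was 0.455 × 0.555 × 1.759 = 0.444191475.
So the original fee was $57.45 ÷ 0.444191475 ≈ $129.34.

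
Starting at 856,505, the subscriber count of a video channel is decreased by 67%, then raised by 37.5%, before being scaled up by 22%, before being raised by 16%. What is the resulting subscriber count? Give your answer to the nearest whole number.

550,002

After the 67% decrease: 856,505 × 0.33 = 282646.65.
Apply the 37.5% increase: 282646.65 × 1.375 = 388639.14375.
Apply the 22% increase: 388639.14375 × 1.22 = 474139.755375.
16% increase: 474139.755375 × 1.16 = 550002.116235 ≈ 550,002.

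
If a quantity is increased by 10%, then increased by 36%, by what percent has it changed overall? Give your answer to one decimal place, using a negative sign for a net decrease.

49.6%

A 10% increase multiplies by 1.1.
Then a 36% increase: 1.1 × 1.36 = 1.496.
Overall factor 1.496, i.e. 49.6%.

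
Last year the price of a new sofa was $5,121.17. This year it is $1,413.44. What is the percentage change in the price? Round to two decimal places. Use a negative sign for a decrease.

-72.40%

Change: $1,413.44 − $5,121.17 = -$3,707.73.
Relative to the original: -$3,707.73 ÷ $5,121.17 ≈ -72.40%.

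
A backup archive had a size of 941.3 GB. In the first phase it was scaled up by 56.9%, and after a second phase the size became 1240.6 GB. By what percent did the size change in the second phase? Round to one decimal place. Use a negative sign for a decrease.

After the first phase: 941.3 × 1.569 = 1476.8997.
Second-phase multiplier: 1240.6 ÷ 1476.8997 ≈ 0.84.
That is a change of -16.0%.

-16.0%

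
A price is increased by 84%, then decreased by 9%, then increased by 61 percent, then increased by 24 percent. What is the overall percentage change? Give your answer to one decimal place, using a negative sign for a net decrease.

234.3%

An 84% increase multiplies by 1.84.
Then a 9% decrease: 1.84 × 0.91 = 1.6744.
Then a 61% increase: 1.6744 × 1.61 = 2.695784.
Then a 24% increase: 2.695784 × 1.24 = 3.34277216.
Overall factor 3.34277216, i.e. 234.3%.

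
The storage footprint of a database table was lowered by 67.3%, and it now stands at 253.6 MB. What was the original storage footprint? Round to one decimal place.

775.5 MB

The overall multiplier applied was 0.327.
So the original storage footprint was 253.6 ÷ 0.327 ≈ 775.5 MB.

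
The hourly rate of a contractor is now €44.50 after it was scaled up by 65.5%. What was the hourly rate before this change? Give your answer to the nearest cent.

The overall multiplier applied was 1.655.
So the original hourly rate was €44.50 ÷ 1.655 ≈ €26.89.

€26.89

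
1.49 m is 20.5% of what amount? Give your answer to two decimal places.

7.27 m

1.49 m ÷ 0.205 ≈ 7.27 m.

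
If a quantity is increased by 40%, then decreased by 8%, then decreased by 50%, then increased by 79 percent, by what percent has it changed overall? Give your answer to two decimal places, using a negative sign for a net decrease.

The combined multiplier is 1.4 × 0.92 × 0.5 × 1.79 = 1.15276.
That corresponds to an increase of 15.28%.

15.28%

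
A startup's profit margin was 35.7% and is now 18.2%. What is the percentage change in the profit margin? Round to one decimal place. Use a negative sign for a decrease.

-49.0%

The change is 18.2 − 35.7 = -17.5 percentage points.
Relative to the original 35.7%, that is -17.5 ÷ 35.7 ≈ -49.0%.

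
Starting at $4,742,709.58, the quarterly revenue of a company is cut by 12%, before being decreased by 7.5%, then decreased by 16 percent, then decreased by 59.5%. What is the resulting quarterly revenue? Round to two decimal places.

Apply the 12% decrease: $4,742,709.58 × 0.88 = $4173584.4304.
7.5% decrease: $4173584.4304 × 0.925 = $3860565.59812.
Apply the 16% decrease: $3860565.59812 × 0.84 = $3242875.1024208.
Apply the 59.5% decrease: $3242875.1024208 × 0.405 = $1313364.416480424 ≈ $1,313,364.42.

$1,313,364.42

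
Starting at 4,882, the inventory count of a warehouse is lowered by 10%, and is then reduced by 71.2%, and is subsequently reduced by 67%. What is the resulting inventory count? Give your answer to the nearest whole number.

418

After the 10% decrease: 4,882 × 0.9 = 4393.8.
Apply the 71.2% decrease: 4393.8 × 0.288 = 1265.4144.
After the 67% decrease: 1265.4144 × 0.33 = 417.586752 ≈ 418.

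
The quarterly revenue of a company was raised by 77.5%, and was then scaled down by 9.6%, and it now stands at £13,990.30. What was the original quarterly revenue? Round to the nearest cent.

Undoing the 9.6% decrease: £13,990.30 ÷ 0.904 ≈ £15475.995575.
Undoing the 77.5% increase: £15475.995575 ÷ 1.775 ≈ £8,718.87.

£8,718.87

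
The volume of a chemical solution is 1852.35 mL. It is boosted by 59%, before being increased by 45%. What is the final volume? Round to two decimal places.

4270.59 mL

59% increase: 1852.35 × 1.59 = 2945.2365.
Apply the 45% increase: 2945.2365 × 1.45 = 4270.592925 ≈ 4270.59.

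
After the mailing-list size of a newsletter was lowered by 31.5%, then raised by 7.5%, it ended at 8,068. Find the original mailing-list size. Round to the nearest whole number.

Undoing the 7.5% increase: 8,068 ÷ 1.075 ≈ 7505.116279.
Undoing the 31.5% decrease: 7505.116279 ÷ 0.685 ≈ 10,956.

10,956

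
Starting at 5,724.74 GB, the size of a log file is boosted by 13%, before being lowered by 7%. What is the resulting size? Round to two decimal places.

Apply the 13% increase: 5,724.74 × 1.13 = 6468.9562.
7% decrease: 6468.9562 × 0.93 = 6016.129266 ≈ 6,016.13.

6,016.13 GB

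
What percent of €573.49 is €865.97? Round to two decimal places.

€865.97 ÷ €573.49 ≈ 151.00%.

151.00%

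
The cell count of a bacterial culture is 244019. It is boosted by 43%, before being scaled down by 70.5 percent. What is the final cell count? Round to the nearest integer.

After the 43% increase: 244019 × 1.43 = 348947.17.
After the 70.5% decrease: 348947.17 × 0.295 = 102939.41515 ≈ 102939.

102939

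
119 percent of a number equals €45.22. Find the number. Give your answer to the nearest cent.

€38.00

€45.22 ÷ 1.19 = €38.00.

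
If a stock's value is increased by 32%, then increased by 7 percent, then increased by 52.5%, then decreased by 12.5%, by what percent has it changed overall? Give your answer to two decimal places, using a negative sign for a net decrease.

A 32% increase multiplies by 1.32.
Then a 7% increase: 1.32 × 1.07 = 1.4124.
Then a 52.5% increase: 1.4124 × 1.525 = 2.15391.
Then a 12.5% decrease: 2.15391 × 0.875 = 1.88467125.
Overall factor 1.88467125, i.e. 88.47%.

88.47%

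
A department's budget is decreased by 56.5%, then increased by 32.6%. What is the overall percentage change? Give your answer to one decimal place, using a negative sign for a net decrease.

-42.3%

The combined multiplier is 0.435 × 1.326 = 0.57681.
That corresponds to a decrease of 42.3%.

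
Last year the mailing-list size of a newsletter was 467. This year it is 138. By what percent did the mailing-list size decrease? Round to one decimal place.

Change: 138 − 467 = -329.
Relative to the original: -329 ÷ 467 ≈ -70.4%.
So the mailing-list size decreased by 70.4%.

70.4%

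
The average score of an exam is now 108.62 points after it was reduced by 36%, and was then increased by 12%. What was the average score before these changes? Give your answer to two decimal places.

The overall multiplier applied was 0.64 × 1.12 = 0.7168.
So the original average score was 108.62 ÷ 0.7168 ≈ 151.53 points.

151.53 points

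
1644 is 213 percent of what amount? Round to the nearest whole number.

772

1644 ÷ 2.13 ≈ 772.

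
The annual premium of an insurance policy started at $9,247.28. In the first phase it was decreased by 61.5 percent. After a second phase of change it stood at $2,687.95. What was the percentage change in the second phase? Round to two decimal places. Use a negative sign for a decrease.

-24.50%

After the first phase: $9,247.28 × 0.385 = $3560.2028.
Second-phase multiplier: $2,687.95 ÷ $3560.2028 ≈ 0.754999.
That is a change of -24.50%.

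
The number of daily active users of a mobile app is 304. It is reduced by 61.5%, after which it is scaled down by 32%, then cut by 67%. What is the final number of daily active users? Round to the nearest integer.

26

After the 61.5% decrease: 304 × 0.385 = 117.04.
After the 32% decrease: 117.04 × 0.68 = 79.5872.
Apply the 67% decrease: 79.5872 × 0.33 = 26.263776 ≈ 26.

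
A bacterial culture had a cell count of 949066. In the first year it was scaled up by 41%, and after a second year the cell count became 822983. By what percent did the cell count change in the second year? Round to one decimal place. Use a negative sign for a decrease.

-38.5%

After the first year: 949066 × 1.41 = 1338183.06.
Second-year multiplier: 822983 ÷ 1338183.06 ≈ 0.615.
That is a change of -38.5%.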